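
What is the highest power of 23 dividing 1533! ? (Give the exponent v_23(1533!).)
v_23(1533!) = 68

Legendre's formula: v_p(n!) = Σ_{k ≥ 1} ⌊n / p^k⌋. For p = 23, n = 1533, the terms are:
  ⌊1533/23^1⌋ = ⌊1533/23⌋ = 66
  ⌊1533/23^2⌋ = ⌊1533/529⌋ = 2
(the next term ⌊1533/23^3⌋ = 0, terminating the sum). Summing: v_23(1533!) = 66 + 2 = 68.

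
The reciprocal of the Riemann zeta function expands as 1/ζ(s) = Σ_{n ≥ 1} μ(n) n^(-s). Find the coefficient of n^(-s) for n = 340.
μ(340) = 0

Factor n = 340 = 2^2 · 5 · 17. μ(n) = 0 if any exponent ≥ 2 (not squarefree); otherwise μ(n) = (−1)^{ω(n)} where ω(n) is the number of distinct prime factors. Applying: μ(340) = 0.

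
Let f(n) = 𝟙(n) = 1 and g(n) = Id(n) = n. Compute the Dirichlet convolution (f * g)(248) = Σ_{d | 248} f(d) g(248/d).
(𝟙 * Id)(248) = 480

Divisors of 248: [1, 2, 4, 8, 31, 62, 124, 248]. For each d | 248:
  d = 1: 𝟙(1) · Id(248/1) = 1 · 248 = 248
  d = 2: 𝟙(2) · Id(248/2) = 1 · 124 = 124
  d = 4: 𝟙(4) · Id(248/4) = 1 · 62 = 62
  d = 8: 𝟙(8) · Id(248/8) = 1 · 31 = 31
  d = 31: 𝟙(31) · Id(248/31) = 1 · 8 = 8
  d = 62: 𝟙(62) · Id(248/62) = 1 · 4 = 4
  d = 124: 𝟙(124) · Id(248/124) = 1 · 2 = 2
  d = 248: 𝟙(248) · Id(248/248) = 1 · 1 = 1
Summing: (𝟙 * Id)(248) = 248 + 124 + 62 + 31 + 8 + 4 + 2 + 1 = 480.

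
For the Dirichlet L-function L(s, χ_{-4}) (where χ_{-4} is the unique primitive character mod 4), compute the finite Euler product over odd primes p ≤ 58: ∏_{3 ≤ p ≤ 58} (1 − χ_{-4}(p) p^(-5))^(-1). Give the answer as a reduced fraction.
∏ = 241552412610573346540717288090615330738043013683948985221451329316738054554305/242484077809603940117660402752750309983134701869309180441833184178683110227968

The odd primes p ≤ 58 are [3, 5, 7, 11, 13, 17, 19, 23, 29, 31, 37, 41, 43, 47, 53]. For each, χ(p) = 1 if p ≡ 1 mod 4, χ(p) = −1 if p ≡ 3 mod 4. Taking (1 − χ(p)/p^5)^(-1) = p^5/(p^5 − χ(p)): (1 − (-1)/3^5)^(-1) · (1 − (1)/5^5)^(-1) · (1 − (-1)/7^5)^(-1) · (1 − (-1)/11^5)^(-1) · (1 − (1)/13^5)^(-1) · (1 − (1)/17^5)^(-1) · (1 − (-1)/19^5)^(-1) · (1 − (-1)/23^5)^(-1) · (1 − (1)/29^5)^(-1) · (1 − (-1)/31^5)^(-1) · (1 − (1)/37^5)^(-1) · (1 − (1)/41^5)^(-1) · (1 − (-1)/43^5)^(-1) · (1 − (-1)/47^5)^(-1) · (1 − (1)/53^5)^(-1) = 241552412610573346540717288090615330738043013683948985221451329316738054554305/242484077809603940117660402752750309983134701869309180441833184178683110227968.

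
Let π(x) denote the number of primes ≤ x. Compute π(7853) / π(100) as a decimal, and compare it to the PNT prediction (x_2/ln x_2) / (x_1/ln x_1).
π(7853)/π(100) = 992/25 ≈ 39.6800;  PNT prediction ≈ 40.3231.

π(100) = 25 and π(7853) = 992, so π(7853)/π(100) ≈ 39.6800. The PNT-predicted ratio is (7853/ln(7853)) / (100/ln(100)) ≈ 40.3231. The two agree to within a few percent, as expected.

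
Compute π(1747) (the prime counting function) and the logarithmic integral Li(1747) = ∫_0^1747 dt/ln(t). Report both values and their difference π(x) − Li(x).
π(1747) = 272;  Li(1747) ≈ 281.23;  π(x) − Li(x) ≈ -9.23.

Direct count of primes ≤ 1747 gives π(1747) = 272. Numerical evaluation of the logarithmic integral gives Li(1747) ≈ 281.23. The difference π(x) − Li(x) ≈ -9.23 is typically negative for small/moderate x (Li(x) overestimates), though Littlewood's theorem shows this sign changes infinitely often.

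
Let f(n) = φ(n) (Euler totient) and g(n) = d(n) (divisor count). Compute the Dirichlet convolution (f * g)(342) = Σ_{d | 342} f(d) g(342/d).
(φ * d)(342) = 780

Divisors of 342: [1, 2, 3, 6, 9, 18, 19, 38, 57, 114, 171, 342]. For each d | 342:
  d = 1: φ(1) · d(342/1) = 1 · 12 = 12
  d = 2: φ(2) · d(342/2) = 1 · 6 = 6
  d = 3: φ(3) · d(342/3) = 2 · 8 = 16
  d = 6: φ(6) · d(342/6) = 2 · 4 = 8
  d = 9: φ(9) · d(342/9) = 6 · 4 = 24
  d = 18: φ(18) · d(342/18) = 6 · 2 = 12
  d = 19: φ(19) · d(342/19) = 18 · 6 = 108
  d = 38: φ(38) · d(342/38) = 18 · 3 = 54
  d = 57: φ(57) · d(342/57) = 36 · 4 = 144
  d = 114: φ(114) · d(342/114) = 36 · 2 = 72
  d = 171: φ(171) · d(342/171) = 108 · 2 = 216
  d = 342: φ(342) · d(342/342) = 108 · 1 = 108
Summing: (φ * d)(342) = 12 + 6 + 16 + 8 + 24 + 12 + 108 + 54 + 144 + 72 + 216 + 108 = 780.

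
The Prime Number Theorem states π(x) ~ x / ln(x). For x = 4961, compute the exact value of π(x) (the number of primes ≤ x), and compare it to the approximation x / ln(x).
π(4961) = 663;  x/ln(x) ≈ 583.00;  relative error ≈ 12.07%.

Directly count primes up to 4961: π(4961) = 663. The PNT approximation gives 4961/ln(4961) ≈ 4961/8.50936 ≈ 583.00. Relative error (π(x) − x/ln(x)) / π(x) ≈ 12.07%; the approximation is known to undercount slightly (Li(x) is a better estimate).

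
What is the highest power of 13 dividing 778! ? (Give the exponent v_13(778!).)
v_13(778!) = 63

Legendre's formula: v_p(n!) = Σ_{k ≥ 1} ⌊n / p^k⌋. For p = 13, n = 778, the terms are:
  ⌊778/13^1⌋ = ⌊778/13⌋ = 59
  ⌊778/13^2⌋ = ⌊778/169⌋ = 4
(the next term ⌊778/13^3⌋ = 0, terminating the sum). Summing: v_13(778!) = 59 + 4 = 63.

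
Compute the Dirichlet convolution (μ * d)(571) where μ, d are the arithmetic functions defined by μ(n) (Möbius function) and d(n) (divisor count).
(μ * d)(571) = 1

Divisors of 571: [1, 571]. For each d | 571:
  d = 1: μ(1) · d(571/1) = 1 · 2 = 2
  d = 571: μ(571) · d(571/571) = -1 · 1 = -1
Summing: (μ * d)(571) = 2 + -1 = 1.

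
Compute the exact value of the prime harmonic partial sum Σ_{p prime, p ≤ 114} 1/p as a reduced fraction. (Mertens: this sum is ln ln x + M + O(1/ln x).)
Σ 1/p = 58472171373748331322981543916880425472323867753/31610054640417607788145206291543662493274686990

π(114) = 30, so the primes ≤ 114 are [2, 3, 5, 7, 11, 13, 17, 19, 23, 29, 31, 37, 41, 43, 47, 53, 59, 61, 67, 71, 73, 79, 83, 89, 97, 101, 103, 107, 109, 113]. Summing 1/p over these primes: 58472171373748331322981543916880425472323867753/31610054640417607788145206291543662493274686990 ≈ 1.8498. Mertens estimate ln ln(114) + 0.2615 ≈ 1.8167.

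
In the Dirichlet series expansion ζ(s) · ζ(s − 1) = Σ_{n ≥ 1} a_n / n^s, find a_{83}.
σ(83) = 84

In the product (Σ m^0/m^s)(Σ k / k^s) = Σ (Σ_{d | n} d) / n^s, the coefficient of 1/n^s is σ(n) = Σ_{d | n} d. For n = 83, divisors are [1, 83]; summing: σ(83) = 84.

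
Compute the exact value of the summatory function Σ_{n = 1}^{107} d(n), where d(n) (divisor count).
Σ_{n ≤ 107} d(n) = 516

Compute d(n) for each 1 ≤ n ≤ 107: d(1) = 1, d(2) = 2, d(3) = 2, d(4) = 3, d(5) = 2, d(6) = 4, d(7) = 2, d(8) = 4, d(9) = 3, d(10) = 4, d(11) = 2, d(12) = 6, d(13) = 2, d(14) = 4, d(15) = 4, d(16) = 5, d(17) = 2, d(18) = 6, d(19) = 2, d(20) = 6, d(21) = 4, d(22) = 4, d(23) = 2, d(24) = 8, d(25) = 3, d(26) = 4, d(27) = 4, d(28) = 6, d(29) = 2, d(30) = 8, d(31) = 2, d(32) = 6, d(33) = 4, d(34) = 4, d(35) = 4, d(36) = 9, d(37) = 2, d(38) = 4, d(39) = 4, d(40) = 8, d(41) = 2, d(42) = 8, d(43) = 2, d(44) = 6, d(45) = 6, d(46) = 4, d(47) = 2, d(48) = 10, d(49) = 3, d(50) = 6, d(51) = 4, d(52) = 6, d(53) = 2, d(54) = 8, d(55) = 4, d(56) = 8, d(57) = 4, d(58) = 4, d(59) = 2, d(60) = 12, d(61) = 2, d(62) = 4, d(63) = 6, d(64) = 7, d(65) = 4, d(66) = 8, d(67) = 2, d(68) = 6, d(69) = 4, d(70) = 8, d(71) = 2, d(72) = 12, d(73) = 2, d(74) = 4, d(75) = 6, d(76) = 6, d(77) = 4, d(78) = 8, d(79) = 2, d(80) = 10, d(81) = 5, d(82) = 4, d(83) = 2, d(84) = 12, d(85) = 4, d(86) = 4, d(87) = 4, d(88) = 8, d(89) = 2, d(90) = 12, d(91) = 4, d(92) = 6, d(93) = 4, d(94) = 4, d(95) = 4, d(96) = 12, d(97) = 2, d(98) = 6, d(99) = 6, d(100) = 9, d(101) = 2, d(102) = 8, d(103) = 2, d(104) = 8, d(105) = 8, d(106) = 4, d(107) = 2. Summing all 107 values: 516. (Dirichlet's divisor formula: Σ_{n ≤ x} d(n) = x ln(x) + (2γ − 1) x + O(√x). For x = 107, the asymptotic estimate is ≈ 516.52.)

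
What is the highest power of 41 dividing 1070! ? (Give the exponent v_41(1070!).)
v_41(1070!) = 26

Legendre's formula: v_p(n!) = Σ_{k ≥ 1} ⌊n / p^k⌋. For p = 41, n = 1070, the terms are:
  ⌊1070/41^1⌋ = ⌊1070/41⌋ = 26
(the next term ⌊1070/41^2⌋ = 0, terminating the sum). Summing: v_41(1070!) = 26 = 26.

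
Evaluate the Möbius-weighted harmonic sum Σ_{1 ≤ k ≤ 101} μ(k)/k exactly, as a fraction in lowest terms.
Σ μ(k)/k = 823965756623769369265289008893453993/38810394059749560150010552813417893845

Values of μ(k) for 1 ≤ k ≤ 101: μ(1) = 1, μ(2) = -1, μ(3) = -1, μ(5) = -1, μ(6) = 1, μ(7) = -1, μ(10) = 1, μ(11) = -1, μ(13) = -1, μ(14) = 1, μ(15) = 1, μ(17) = -1, μ(19) = -1, μ(21) = 1, μ(22) = 1, μ(23) = -1, μ(26) = 1, μ(29) = -1, μ(30) = -1, μ(31) = -1, μ(33) = 1, μ(34) = 1, μ(35) = 1, μ(37) = -1, μ(38) = 1, μ(39) = 1, μ(41) = -1, μ(42) = -1, μ(43) = -1, μ(46) = 1, μ(47) = -1, μ(51) = 1, μ(53) = -1, μ(55) = 1, μ(57) = 1, μ(58) = 1, μ(59) = -1, μ(61) = -1, μ(62) = 1, μ(65) = 1, μ(66) = -1, μ(67) = -1, μ(69) = 1, μ(70) = -1, μ(71) = -1, μ(73) = -1, μ(74) = 1, μ(77) = 1, μ(78) = -1, μ(79) = -1, μ(82) = 1, μ(83) = -1, μ(85) = 1, μ(86) = 1, μ(87) = 1, μ(89) = -1, μ(91) = 1, μ(93) = 1, μ(94) = 1, μ(95) = 1, μ(97) = -1, μ(101) = -1, with μ = 0 on non-squarefree integers. Summing μ(k)/k for k where μ(k) ≠ 0 gives 823965756623769369265289008893453993/38810394059749560150010552813417893845 ≈ 0.0212. (PNT ⟺ this sum → 0 as n → ∞.)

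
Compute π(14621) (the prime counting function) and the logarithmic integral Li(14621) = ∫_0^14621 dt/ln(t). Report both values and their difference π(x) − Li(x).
π(14621) = 1711;  Li(14621) ≈ 1737.16;  π(x) − Li(x) ≈ -26.16.

Direct count of primes ≤ 14621 gives π(14621) = 1711. Numerical evaluation of the logarithmic integral gives Li(14621) ≈ 1737.16. The difference π(x) − Li(x) ≈ -26.16 is typically negative for small/moderate x (Li(x) overestimates), though Littlewood's theorem shows this sign changes infinitely often.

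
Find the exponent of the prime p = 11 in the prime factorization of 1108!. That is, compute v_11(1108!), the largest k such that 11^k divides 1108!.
v_11(1108!) = 109

Legendre's formula: v_p(n!) = Σ_{k ≥ 1} ⌊n / p^k⌋. For p = 11, n = 1108, the terms are:
  ⌊1108/11^1⌋ = ⌊1108/11⌋ = 100
  ⌊1108/11^2⌋ = ⌊1108/121⌋ = 9
(the next term ⌊1108/11^3⌋ = 0, terminating the sum). Summing: v_11(1108!) = 100 + 9 = 109.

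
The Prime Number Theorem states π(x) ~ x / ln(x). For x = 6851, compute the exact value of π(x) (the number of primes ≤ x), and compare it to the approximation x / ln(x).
π(6851) = 881;  x/ln(x) ≈ 775.69;  relative error ≈ 11.95%.

Directly count primes up to 6851: π(6851) = 881. The PNT approximation gives 6851/ln(6851) ≈ 6851/8.83215 ≈ 775.69. Relative error (π(x) − x/ln(x)) / π(x) ≈ 11.95%; the approximation is known to undercount slightly (Li(x) is a better estimate).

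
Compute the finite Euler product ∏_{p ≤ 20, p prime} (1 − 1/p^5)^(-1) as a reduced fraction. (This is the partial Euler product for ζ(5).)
∏ = 995488417328655275157507375/960036697434231116505428608

The primes p ≤ 20 are [2, 3, 5, 7, 11, 13, 17, 19]. For each prime, (1 − 1/p^5)^(-1) = p^5 / (p^5 − 1). The product is (1 − 1/2^5)^(-1), (1 − 1/3^5)^(-1), (1 − 1/5^5)^(-1), (1 − 1/7^5)^(-1), (1 − 1/11^5)^(-1), (1 − 1/13^5)^(-1), (1 − 1/17^5)^(-1), (1 − 1/19^5)^(-1) = ∏ p^5 / (p^5 − 1) = 995488417328655275157507375/960036697434231116505428608.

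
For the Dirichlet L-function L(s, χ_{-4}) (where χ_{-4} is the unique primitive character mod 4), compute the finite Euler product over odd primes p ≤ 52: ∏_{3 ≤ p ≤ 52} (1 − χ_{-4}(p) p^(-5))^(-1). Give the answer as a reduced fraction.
∏ = 7508883803148623376075754946450365737429310788606076172798130278074505/7537845509642297199917174706861149114875564283464393121061743521431552

The odd primes p ≤ 52 are [3, 5, 7, 11, 13, 17, 19, 23, 29, 31, 37, 41, 43, 47]. For each, χ(p) = 1 if p ≡ 1 mod 4, χ(p) = −1 if p ≡ 3 mod 4. Taking (1 − χ(p)/p^5)^(-1) = p^5/(p^5 − χ(p)): (1 − (-1)/3^5)^(-1) · (1 − (1)/5^5)^(-1) · (1 − (-1)/7^5)^(-1) · (1 − (-1)/11^5)^(-1) · (1 − (1)/13^5)^(-1) · (1 − (1)/17^5)^(-1) · (1 − (-1)/19^5)^(-1) · (1 − (-1)/23^5)^(-1) · (1 − (1)/29^5)^(-1) · (1 − (-1)/31^5)^(-1) · (1 − (1)/37^5)^(-1) · (1 − (1)/41^5)^(-1) · (1 − (-1)/43^5)^(-1) · (1 − (-1)/47^5)^(-1) = 7508883803148623376075754946450365737429310788606076172798130278074505/7537845509642297199917174706861149114875564283464393121061743521431552.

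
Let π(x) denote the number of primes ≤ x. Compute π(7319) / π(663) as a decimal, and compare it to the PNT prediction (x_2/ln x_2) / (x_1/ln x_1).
π(7319)/π(663) = 932/121 ≈ 7.7025;  PNT prediction ≈ 8.0600.

π(663) = 121 and π(7319) = 932, so π(7319)/π(663) ≈ 7.7025. The PNT-predicted ratio is (7319/ln(7319)) / (663/ln(663)) ≈ 8.0600. The two agree to within a few percent, as expected.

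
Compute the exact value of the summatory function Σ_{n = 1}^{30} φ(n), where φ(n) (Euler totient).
Σ_{n ≤ 30} φ(n) = 278

Compute φ(n) for each 1 ≤ n ≤ 30: φ(1) = 1, φ(2) = 1, φ(3) = 2, φ(4) = 2, φ(5) = 4, φ(6) = 2, φ(7) = 6, φ(8) = 4, φ(9) = 6, φ(10) = 4, φ(11) = 10, φ(12) = 4, φ(13) = 12, φ(14) = 6, φ(15) = 8, φ(16) = 8, φ(17) = 16, φ(18) = 6, φ(19) = 18, φ(20) = 8, φ(21) = 12, φ(22) = 10, φ(23) = 22, φ(24) = 8, φ(25) = 20, φ(26) = 12, φ(27) = 18, φ(28) = 12, φ(29) = 28, φ(30) = 8. Summing all 30 values: 278. (Average order: Σ_{n ≤ x} φ(n) ~ (3/π²) x². For x = 30, (3/π²)·30² ≈ 273.57.)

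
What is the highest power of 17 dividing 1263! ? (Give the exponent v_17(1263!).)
v_17(1263!) = 78

Legendre's formula: v_p(n!) = Σ_{k ≥ 1} ⌊n / p^k⌋. For p = 17, n = 1263, the terms are:
  ⌊1263/17^1⌋ = ⌊1263/17⌋ = 74
  ⌊1263/17^2⌋ = ⌊1263/289⌋ = 4
(the next term ⌊1263/17^3⌋ = 0, terminating the sum). Summing: v_17(1263!) = 74 + 4 = 78.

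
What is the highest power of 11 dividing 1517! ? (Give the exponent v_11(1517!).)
v_11(1517!) = 150

Legendre's formula: v_p(n!) = Σ_{k ≥ 1} ⌊n / p^k⌋. For p = 11, n = 1517, the terms are:
  ⌊1517/11^1⌋ = ⌊1517/11⌋ = 137
  ⌊1517/11^2⌋ = ⌊1517/121⌋ = 12
  ⌊1517/11^3⌋ = ⌊1517/1331⌋ = 1
(the next term ⌊1517/11^4⌋ = 0, terminating the sum). Summing: v_11(1517!) = 137 + 12 + 1 = 150.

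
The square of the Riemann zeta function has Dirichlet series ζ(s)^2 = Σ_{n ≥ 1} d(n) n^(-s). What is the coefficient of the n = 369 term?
d(369) = 6

ζ(s)^2 = (Σ 1/m^s)(Σ 1/k^s). The coefficient of 1/n^s in the product is the number of ordered pairs (m, k) with mk = n, which equals d(n). For n = 369, divisors are [1, 3, 9, 41, 123, 369], so d(369) = 6.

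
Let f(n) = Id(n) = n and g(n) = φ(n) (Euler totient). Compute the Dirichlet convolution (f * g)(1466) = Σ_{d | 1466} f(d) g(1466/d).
(Id * φ)(1466) = 4395

Divisors of 1466: [1, 2, 733, 1466]. For each d | 1466:
  d = 1: Id(1) · φ(1466/1) = 1 · 732 = 732
  d = 2: Id(2) · φ(1466/2) = 2 · 732 = 1464
  d = 733: Id(733) · φ(1466/733) = 733 · 1 = 733
  d = 1466: Id(1466) · φ(1466/1466) = 1466 · 1 = 1466
Summing: (Id * φ)(1466) = 732 + 1464 + 733 + 1466 = 4395.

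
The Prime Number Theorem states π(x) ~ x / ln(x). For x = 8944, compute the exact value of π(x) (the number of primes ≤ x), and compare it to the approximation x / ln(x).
π(8944) = 1112;  x/ln(x) ≈ 982.99;  relative error ≈ 11.60%.

Directly count primes up to 8944: π(8944) = 1112. The PNT approximation gives 8944/ln(8944) ≈ 8944/9.09874 ≈ 982.99. Relative error (π(x) − x/ln(x)) / π(x) ≈ 11.60%; the approximation is known to undercount slightly (Li(x) is a better estimate).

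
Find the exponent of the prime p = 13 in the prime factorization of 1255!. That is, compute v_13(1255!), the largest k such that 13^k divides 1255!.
v_13(1255!) = 103

Legendre's formula: v_p(n!) = Σ_{k ≥ 1} ⌊n / p^k⌋. For p = 13, n = 1255, the terms are:
  ⌊1255/13^1⌋ = ⌊1255/13⌋ = 96
  ⌊1255/13^2⌋ = ⌊1255/169⌋ = 7
(the next term ⌊1255/13^3⌋ = 0, terminating the sum). Summing: v_13(1255!) = 96 + 7 = 103.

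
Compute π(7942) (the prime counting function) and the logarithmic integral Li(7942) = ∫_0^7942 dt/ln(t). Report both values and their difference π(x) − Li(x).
π(7942) = 1003;  Li(7942) ≈ 1019.96;  π(x) − Li(x) ≈ -16.96.

Direct count of primes ≤ 7942 gives π(7942) = 1003. Numerical evaluation of the logarithmic integral gives Li(7942) ≈ 1019.96. The difference π(x) − Li(x) ≈ -16.96 is typically negative for small/moderate x (Li(x) overestimates), though Littlewood's theorem shows this sign changes infinitely often.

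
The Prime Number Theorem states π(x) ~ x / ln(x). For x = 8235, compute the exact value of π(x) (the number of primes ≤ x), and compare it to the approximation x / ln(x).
π(8235) = 1033;  x/ln(x) ≈ 913.36;  relative error ≈ 11.58%.

Directly count primes up to 8235: π(8235) = 1033. The PNT approximation gives 8235/ln(8235) ≈ 8235/9.01615 ≈ 913.36. Relative error (π(x) − x/ln(x)) / π(x) ≈ 11.58%; the approximation is known to undercount slightly (Li(x) is a better estimate).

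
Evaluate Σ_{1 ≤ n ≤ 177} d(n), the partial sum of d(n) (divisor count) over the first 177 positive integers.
Σ_{n ≤ 177} d(n) = 947

Compute d(n) for each 1 ≤ n ≤ 177: d(1) = 1, d(2) = 2, d(3) = 2, d(4) = 3, d(5) = 2, d(6) = 4, d(7) = 2, d(8) = 4, d(9) = 3, d(10) = 4, d(11) = 2, d(12) = 6, d(13) = 2, d(14) = 4, d(15) = 4, d(16) = 5, d(17) = 2, d(18) = 6, d(19) = 2, d(20) = 6, d(21) = 4, d(22) = 4, d(23) = 2, d(24) = 8, d(25) = 3, d(26) = 4, d(27) = 4, d(28) = 6, d(29) = 2, d(30) = 8, d(31) = 2, d(32) = 6, d(33) = 4, d(34) = 4, d(35) = 4, d(36) = 9, d(37) = 2, d(38) = 4, d(39) = 4, d(40) = 8, d(41) = 2, d(42) = 8, d(43) = 2, d(44) = 6, d(45) = 6, d(46) = 4, d(47) = 2, d(48) = 10, d(49) = 3, d(50) = 6, d(51) = 4, d(52) = 6, d(53) = 2, d(54) = 8, d(55) = 4, d(56) = 8, d(57) = 4, d(58) = 4, d(59) = 2, d(60) = 12, d(61) = 2, d(62) = 4, d(63) = 6, d(64) = 7, d(65) = 4, d(66) = 8, d(67) = 2, d(68) = 6, d(69) = 4, d(70) = 8, d(71) = 2, d(72) = 12, d(73) = 2, d(74) = 4, d(75) = 6, d(76) = 6, d(77) = 4, d(78) = 8, d(79) = 2, d(80) = 10, d(81) = 5, d(82) = 4, d(83) = 2, d(84) = 12, d(85) = 4, d(86) = 4, d(87) = 4, d(88) = 8, d(89) = 2, d(90) = 12, d(91) = 4, d(92) = 6, d(93) = 4, d(94) = 4, d(95) = 4, d(96) = 12, d(97) = 2, d(98) = 6, d(99) = 6, d(100) = 9, d(101) = 2, d(102) = 8, d(103) = 2, d(104) = 8, d(105) = 8, d(106) = 4, d(107) = 2, d(108) = 12, d(109) = 2, d(110) = 8, d(111) = 4, d(112) = 10, d(113) = 2, d(114) = 8, d(115) = 4, d(116) = 6, d(117) = 6, d(118) = 4, d(119) = 4, d(120) = 16, d(121) = 3, d(122) = 4, d(123) = 4, d(124) = 6, d(125) = 4, d(126) = 12, d(127) = 2, d(128) = 8, d(129) = 4, d(130) = 8, d(131) = 2, d(132) = 12, d(133) = 4, d(134) = 4, d(135) = 8, d(136) = 8, d(137) = 2, d(138) = 8, d(139) = 2, d(140) = 12, d(141) = 4, d(142) = 4, d(143) = 4, d(144) = 15, d(145) = 4, d(146) = 4, d(147) = 6, d(148) = 6, d(149) = 2, d(150) = 12, d(151) = 2, d(152) = 8, d(153) = 6, d(154) = 8, d(155) = 4, d(156) = 12, d(157) = 2, d(158) = 4, d(159) = 4, d(160) = 12, d(161) = 4, d(162) = 10, d(163) = 2, d(164) = 6, d(165) = 8, d(166) = 4, d(167) = 2, d(168) = 16, d(169) = 3, d(170) = 8, d(171) = 6, d(172) = 6, d(173) = 2, d(174) = 8, d(175) = 6, d(176) = 10, d(177) = 4. Summing all 177 values: 947. (Dirichlet's divisor formula: Σ_{n ≤ x} d(n) = x ln(x) + (2γ − 1) x + O(√x). For x = 177, the asymptotic estimate is ≈ 943.51.)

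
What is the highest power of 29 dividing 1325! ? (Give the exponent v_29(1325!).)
v_29(1325!) = 46

Legendre's formula: v_p(n!) = Σ_{k ≥ 1} ⌊n / p^k⌋. For p = 29, n = 1325, the terms are:
  ⌊1325/29^1⌋ = ⌊1325/29⌋ = 45
  ⌊1325/29^2⌋ = ⌊1325/841⌋ = 1
(the next term ⌊1325/29^3⌋ = 0, terminating the sum). Summing: v_29(1325!) = 45 + 1 = 46.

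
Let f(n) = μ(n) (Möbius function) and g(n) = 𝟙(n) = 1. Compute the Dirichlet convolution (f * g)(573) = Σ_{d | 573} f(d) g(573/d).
(μ * 𝟙)(573) = 0

Divisors of 573: [1, 3, 191, 573]. For each d | 573:
  d = 1: μ(1) · 𝟙(573/1) = 1 · 1 = 1
  d = 3: μ(3) · 𝟙(573/3) = -1 · 1 = -1
  d = 191: μ(191) · 𝟙(573/191) = -1 · 1 = -1
  d = 573: μ(573) · 𝟙(573/573) = 1 · 1 = 1
Summing: (μ * 𝟙)(573) = 1 + -1 + -1 + 1 = 0.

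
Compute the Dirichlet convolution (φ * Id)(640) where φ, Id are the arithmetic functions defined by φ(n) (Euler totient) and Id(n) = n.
(φ * Id)(640) = 5184

Divisors of 640: [1, 2, 4, 5, 8, 10, 16, 20, 32, 40, 64, 80, 128, 160, 320, 640]. For each d | 640:
  d = 1: φ(1) · Id(640/1) = 1 · 640 = 640
  d = 2: φ(2) · Id(640/2) = 1 · 320 = 320
  d = 4: φ(4) · Id(640/4) = 2 · 160 = 320
  d = 5: φ(5) · Id(640/5) = 4 · 128 = 512
  d = 8: φ(8) · Id(640/8) = 4 · 80 = 320
  d = 10: φ(10) · Id(640/10) = 4 · 64 = 256
  d = 16: φ(16) · Id(640/16) = 8 · 40 = 320
  d = 20: φ(20) · Id(640/20) = 8 · 32 = 256
  d = 32: φ(32) · Id(640/32) = 16 · 20 = 320
  d = 40: φ(40) · Id(640/40) = 16 · 16 = 256
  d = 64: φ(64) · Id(640/64) = 32 · 10 = 320
  d = 80: φ(80) · Id(640/80) = 32 · 8 = 256
  d = 128: φ(128) · Id(640/128) = 64 · 5 = 320
  d = 160: φ(160) · Id(640/160) = 64 · 4 = 256
  d = 320: φ(320) · Id(640/320) = 128 · 2 = 256
  d = 640: φ(640) · Id(640/640) = 256 · 1 = 256
Summing: (φ * Id)(640) = 640 + 320 + 320 + 512 + 320 + 256 + 320 + 256 + 320 + 256 + 320 + 256 + 320 + 256 + 256 + 256 = 5184.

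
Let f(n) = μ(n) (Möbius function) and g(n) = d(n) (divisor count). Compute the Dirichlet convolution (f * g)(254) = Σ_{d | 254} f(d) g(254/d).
(μ * d)(254) = 1

Divisors of 254: [1, 2, 127, 254]. For each d | 254:
  d = 1: μ(1) · d(254/1) = 1 · 4 = 4
  d = 2: μ(2) · d(254/2) = -1 · 2 = -2
  d = 127: μ(127) · d(254/127) = -1 · 2 = -2
  d = 254: μ(254) · d(254/254) = 1 · 1 = 1
Summing: (μ * d)(254) = 4 + -2 + -2 + 1 = 1.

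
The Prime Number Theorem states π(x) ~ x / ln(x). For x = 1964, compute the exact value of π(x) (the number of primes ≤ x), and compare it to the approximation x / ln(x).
π(1964) = 297;  x/ln(x) ≈ 259.01;  relative error ≈ 12.79%.

Directly count primes up to 1964: π(1964) = 297. The PNT approximation gives 1964/ln(1964) ≈ 1964/7.58274 ≈ 259.01. Relative error (π(x) − x/ln(x)) / π(x) ≈ 12.79%; the approximation is known to undercount slightly (Li(x) is a better estimate).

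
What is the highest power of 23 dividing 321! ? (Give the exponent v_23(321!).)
v_23(321!) = 13

Legendre's formula: v_p(n!) = Σ_{k ≥ 1} ⌊n / p^k⌋. For p = 23, n = 321, the terms are:
  ⌊321/23^1⌋ = ⌊321/23⌋ = 13
(the next term ⌊321/23^2⌋ = 0, terminating the sum). Summing: v_23(321!) = 13 = 13.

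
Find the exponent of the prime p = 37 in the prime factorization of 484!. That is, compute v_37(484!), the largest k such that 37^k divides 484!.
v_37(484!) = 13

Legendre's formula: v_p(n!) = Σ_{k ≥ 1} ⌊n / p^k⌋. For p = 37, n = 484, the terms are:
  ⌊484/37^1⌋ = ⌊484/37⌋ = 13
(the next term ⌊484/37^2⌋ = 0, terminating the sum). Summing: v_37(484!) = 13 = 13.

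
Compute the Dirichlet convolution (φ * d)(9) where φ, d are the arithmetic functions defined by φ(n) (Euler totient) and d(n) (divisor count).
(φ * d)(9) = 13

Divisors of 9: [1, 3, 9]. For each d | 9:
  d = 1: φ(1) · d(9/1) = 1 · 3 = 3
  d = 3: φ(3) · d(9/3) = 2 · 2 = 4
  d = 9: φ(9) · d(9/9) = 6 · 1 = 6
Summing: (φ * d)(9) = 3 + 4 + 6 = 13.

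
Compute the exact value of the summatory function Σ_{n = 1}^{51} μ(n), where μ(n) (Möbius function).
Σ_{n ≤ 51} μ(n) = -2

Compute μ(n) for each 1 ≤ n ≤ 51: μ(1) = 1, μ(2) = -1, μ(3) = -1, μ(4) = 0, μ(5) = -1, μ(6) = 1, μ(7) = -1, μ(8) = 0, μ(9) = 0, μ(10) = 1, μ(11) = -1, μ(12) = 0, μ(13) = -1, μ(14) = 1, μ(15) = 1, μ(16) = 0, μ(17) = -1, μ(18) = 0, μ(19) = -1, μ(20) = 0, μ(21) = 1, μ(22) = 1, μ(23) = -1, μ(24) = 0, μ(25) = 0, μ(26) = 1, μ(27) = 0, μ(28) = 0, μ(29) = -1, μ(30) = -1, μ(31) = -1, μ(32) = 0, μ(33) = 1, μ(34) = 1, μ(35) = 1, μ(36) = 0, μ(37) = -1, μ(38) = 1, μ(39) = 1, μ(40) = 0, μ(41) = -1, μ(42) = -1, μ(43) = -1, μ(44) = 0, μ(45) = 0, μ(46) = 1, μ(47) = -1, μ(48) = 0, μ(49) = 0, μ(50) = 0, μ(51) = 1. Summing all 51 values: -2. (Mertens function M(x) = Σ_{n ≤ x} μ(n); on average M(x) should be small (PNT ⟺ M(x) = o(x)).)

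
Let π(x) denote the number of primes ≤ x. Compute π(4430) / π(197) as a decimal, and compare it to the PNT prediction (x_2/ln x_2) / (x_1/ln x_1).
π(4430)/π(197) = 602/45 ≈ 13.3778;  PNT prediction ≈ 14.1499.

π(197) = 45 and π(4430) = 602, so π(4430)/π(197) ≈ 13.3778. The PNT-predicted ratio is (4430/ln(4430)) / (197/ln(197)) ≈ 14.1499. The two agree to within a few percent, as expected.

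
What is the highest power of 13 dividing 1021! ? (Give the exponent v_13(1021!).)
v_13(1021!) = 84

Legendre's formula: v_p(n!) = Σ_{k ≥ 1} ⌊n / p^k⌋. For p = 13, n = 1021, the terms are:
  ⌊1021/13^1⌋ = ⌊1021/13⌋ = 78
  ⌊1021/13^2⌋ = ⌊1021/169⌋ = 6
(the next term ⌊1021/13^3⌋ = 0, terminating the sum). Summing: v_13(1021!) = 78 + 6 = 84.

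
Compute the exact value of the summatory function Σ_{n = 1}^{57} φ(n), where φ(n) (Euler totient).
Σ_{n ≤ 57} φ(n) = 1000

Compute φ(n) for each 1 ≤ n ≤ 57: φ(1) = 1, φ(2) = 1, φ(3) = 2, φ(4) = 2, φ(5) = 4, φ(6) = 2, φ(7) = 6, φ(8) = 4, φ(9) = 6, φ(10) = 4, φ(11) = 10, φ(12) = 4, φ(13) = 12, φ(14) = 6, φ(15) = 8, φ(16) = 8, φ(17) = 16, φ(18) = 6, φ(19) = 18, φ(20) = 8, φ(21) = 12, φ(22) = 10, φ(23) = 22, φ(24) = 8, φ(25) = 20, φ(26) = 12, φ(27) = 18, φ(28) = 12, φ(29) = 28, φ(30) = 8, φ(31) = 30, φ(32) = 16, φ(33) = 20, φ(34) = 16, φ(35) = 24, φ(36) = 12, φ(37) = 36, φ(38) = 18, φ(39) = 24, φ(40) = 16, φ(41) = 40, φ(42) = 12, φ(43) = 42, φ(44) = 20, φ(45) = 24, φ(46) = 22, φ(47) = 46, φ(48) = 16, φ(49) = 42, φ(50) = 20, φ(51) = 32, φ(52) = 24, φ(53) = 52, φ(54) = 18, φ(55) = 40, φ(56) = 24, φ(57) = 36. Summing all 57 values: 1000. (Average order: Σ_{n ≤ x} φ(n) ~ (3/π²) x². For x = 57, (3/π²)·57² ≈ 987.58.)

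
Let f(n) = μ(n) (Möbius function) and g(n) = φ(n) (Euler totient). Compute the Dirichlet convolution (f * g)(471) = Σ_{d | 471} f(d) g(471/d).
(μ * φ)(471) = 155

Divisors of 471: [1, 3, 157, 471]. For each d | 471:
  d = 1: μ(1) · φ(471/1) = 1 · 312 = 312
  d = 3: μ(3) · φ(471/3) = -1 · 156 = -156
  d = 157: μ(157) · φ(471/157) = -1 · 2 = -2
  d = 471: μ(471) · φ(471/471) = 1 · 1 = 1
Summing: (μ * φ)(471) = 312 + -156 + -2 + 1 = 155.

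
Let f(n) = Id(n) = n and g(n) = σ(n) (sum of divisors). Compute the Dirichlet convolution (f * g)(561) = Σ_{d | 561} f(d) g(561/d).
(Id * σ)(561) = 5635

Divisors of 561: [1, 3, 11, 17, 33, 51, 187, 561]. For each d | 561:
  d = 1: Id(1) · σ(561/1) = 1 · 864 = 864
  d = 3: Id(3) · σ(561/3) = 3 · 216 = 648
  d = 11: Id(11) · σ(561/11) = 11 · 72 = 792
  d = 17: Id(17) · σ(561/17) = 17 · 48 = 816
  d = 33: Id(33) · σ(561/33) = 33 · 18 = 594
  d = 51: Id(51) · σ(561/51) = 51 · 12 = 612
  d = 187: Id(187) · σ(561/187) = 187 · 4 = 748
  d = 561: Id(561) · σ(561/561) = 561 · 1 = 561
Summing: (Id * σ)(561) = 864 + 648 + 792 + 816 + 594 + 612 + 748 + 561 = 5635.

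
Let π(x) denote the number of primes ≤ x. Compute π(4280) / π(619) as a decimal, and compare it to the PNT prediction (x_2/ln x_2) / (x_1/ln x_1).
π(4280)/π(619) = 587/114 ≈ 5.1491;  PNT prediction ≈ 5.3155.

π(619) = 114 and π(4280) = 587, so π(4280)/π(619) ≈ 5.1491. The PNT-predicted ratio is (4280/ln(4280)) / (619/ln(619)) ≈ 5.3155. The two agree to within a few percent, as expected.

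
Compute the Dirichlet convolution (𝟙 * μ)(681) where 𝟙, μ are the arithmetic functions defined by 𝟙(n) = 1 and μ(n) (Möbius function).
(𝟙 * μ)(681) = 0

Divisors of 681: [1, 3, 227, 681]. For each d | 681:
  d = 1: 𝟙(1) · μ(681/1) = 1 · 1 = 1
  d = 3: 𝟙(3) · μ(681/3) = 1 · -1 = -1
  d = 227: 𝟙(227) · μ(681/227) = 1 · -1 = -1
  d = 681: 𝟙(681) · μ(681/681) = 1 · 1 = 1
Summing: (𝟙 * μ)(681) = 1 + -1 + -1 + 1 = 0.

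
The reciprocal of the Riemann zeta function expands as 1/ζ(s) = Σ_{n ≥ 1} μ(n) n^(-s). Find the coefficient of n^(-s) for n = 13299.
μ(13299) = 1

Factor n = 13299 = 3 · 11 · 13 · 31. μ(n) = 0 if any exponent ≥ 2 (not squarefree); otherwise μ(n) = (−1)^{ω(n)} where ω(n) is the number of distinct prime factors. Applying: μ(13299) = 1.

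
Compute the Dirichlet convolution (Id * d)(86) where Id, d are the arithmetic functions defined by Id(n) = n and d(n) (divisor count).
(Id * d)(86) = 180

Divisors of 86: [1, 2, 43, 86]. For each d | 86:
  d = 1: Id(1) · d(86/1) = 1 · 4 = 4
  d = 2: Id(2) · d(86/2) = 2 · 2 = 4
  d = 43: Id(43) · d(86/43) = 43 · 2 = 86
  d = 86: Id(86) · d(86/86) = 86 · 1 = 86
Summing: (Id * d)(86) = 4 + 4 + 86 + 86 = 180.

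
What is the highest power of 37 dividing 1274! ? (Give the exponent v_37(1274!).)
v_37(1274!) = 34

Legendre's formula: v_p(n!) = Σ_{k ≥ 1} ⌊n / p^k⌋. For p = 37, n = 1274, the terms are:
  ⌊1274/37^1⌋ = ⌊1274/37⌋ = 34
(the next term ⌊1274/37^2⌋ = 0, terminating the sum). Summing: v_37(1274!) = 34 = 34.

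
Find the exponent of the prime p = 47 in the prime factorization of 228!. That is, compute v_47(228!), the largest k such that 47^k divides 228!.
v_47(228!) = 4

Legendre's formula: v_p(n!) = Σ_{k ≥ 1} ⌊n / p^k⌋. For p = 47, n = 228, the terms are:
  ⌊228/47^1⌋ = ⌊228/47⌋ = 4
(the next term ⌊228/47^2⌋ = 0, terminating the sum). Summing: v_47(228!) = 4 = 4.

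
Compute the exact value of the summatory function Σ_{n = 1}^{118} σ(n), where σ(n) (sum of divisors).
Σ_{n ≤ 118} σ(n) = 11469

Compute σ(n) for each 1 ≤ n ≤ 118: σ(1) = 1, σ(2) = 3, σ(3) = 4, σ(4) = 7, σ(5) = 6, σ(6) = 12, σ(7) = 8, σ(8) = 15, σ(9) = 13, σ(10) = 18, σ(11) = 12, σ(12) = 28, σ(13) = 14, σ(14) = 24, σ(15) = 24, σ(16) = 31, σ(17) = 18, σ(18) = 39, σ(19) = 20, σ(20) = 42, σ(21) = 32, σ(22) = 36, σ(23) = 24, σ(24) = 60, σ(25) = 31, σ(26) = 42, σ(27) = 40, σ(28) = 56, σ(29) = 30, σ(30) = 72, σ(31) = 32, σ(32) = 63, σ(33) = 48, σ(34) = 54, σ(35) = 48, σ(36) = 91, σ(37) = 38, σ(38) = 60, σ(39) = 56, σ(40) = 90, σ(41) = 42, σ(42) = 96, σ(43) = 44, σ(44) = 84, σ(45) = 78, σ(46) = 72, σ(47) = 48, σ(48) = 124, σ(49) = 57, σ(50) = 93, σ(51) = 72, σ(52) = 98, σ(53) = 54, σ(54) = 120, σ(55) = 72, σ(56) = 120, σ(57) = 80, σ(58) = 90, σ(59) = 60, σ(60) = 168, σ(61) = 62, σ(62) = 96, σ(63) = 104, σ(64) = 127, σ(65) = 84, σ(66) = 144, σ(67) = 68, σ(68) = 126, σ(69) = 96, σ(70) = 144, σ(71) = 72, σ(72) = 195, σ(73) = 74, σ(74) = 114, σ(75) = 124, σ(76) = 140, σ(77) = 96, σ(78) = 168, σ(79) = 80, σ(80) = 186, σ(81) = 121, σ(82) = 126, σ(83) = 84, σ(84) = 224, σ(85) = 108, σ(86) = 132, σ(87) = 120, σ(88) = 180, σ(89) = 90, σ(90) = 234, σ(91) = 112, σ(92) = 168, σ(93) = 128, σ(94) = 144, σ(95) = 120, σ(96) = 252, σ(97) = 98, σ(98) = 171, σ(99) = 156, σ(100) = 217, σ(101) = 102, σ(102) = 216, σ(103) = 104, σ(104) = 210, σ(105) = 192, σ(106) = 162, σ(107) = 108, σ(108) = 280, σ(109) = 110, σ(110) = 216, σ(111) = 152, σ(112) = 248, σ(113) = 114, σ(114) = 240, σ(115) = 144, σ(116) = 210, σ(117) = 182, σ(118) = 180. Summing all 118 values: 11469. (Average order: Σ_{n ≤ x} σ(n) ~ (π²/12) x². For x = 118, (π²/12)·118² ≈ 11452.03.)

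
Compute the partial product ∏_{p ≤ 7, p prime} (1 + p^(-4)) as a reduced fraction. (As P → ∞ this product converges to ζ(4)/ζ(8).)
∏ = 262011361/243101250

The primes p ≤ 7 are [2, 3, 5, 7]. For each, (1 + 1/p^4) = (p^4 + 1)/p^4. Multiplying these fractions over p ∈ [2, 3, 5, 7] gives 262011361/243101250. (In the limit P → ∞ this tends to ζ(4)/ζ(8).)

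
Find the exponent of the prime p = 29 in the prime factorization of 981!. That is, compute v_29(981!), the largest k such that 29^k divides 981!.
v_29(981!) = 34

Legendre's formula: v_p(n!) = Σ_{k ≥ 1} ⌊n / p^k⌋. For p = 29, n = 981, the terms are:
  ⌊981/29^1⌋ = ⌊981/29⌋ = 33
  ⌊981/29^2⌋ = ⌊981/841⌋ = 1
(the next term ⌊981/29^3⌋ = 0, terminating the sum). Summing: v_29(981!) = 33 + 1 = 34.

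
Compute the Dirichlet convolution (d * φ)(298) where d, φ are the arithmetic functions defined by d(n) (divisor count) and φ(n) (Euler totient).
(d * φ)(298) = 450

Divisors of 298: [1, 2, 149, 298]. For each d | 298:
  d = 1: d(1) · φ(298/1) = 1 · 148 = 148
  d = 2: d(2) · φ(298/2) = 2 · 148 = 296
  d = 149: d(149) · φ(298/149) = 2 · 1 = 2
  d = 298: d(298) · φ(298/298) = 4 · 1 = 4
Summing: (d * φ)(298) = 148 + 296 + 2 + 4 = 450.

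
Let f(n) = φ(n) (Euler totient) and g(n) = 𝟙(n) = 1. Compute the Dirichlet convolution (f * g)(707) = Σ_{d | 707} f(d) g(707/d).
(φ * 𝟙)(707) = 707

Divisors of 707: [1, 7, 101, 707]. For each d | 707:
  d = 1: φ(1) · 𝟙(707/1) = 1 · 1 = 1
  d = 7: φ(7) · 𝟙(707/7) = 6 · 1 = 6
  d = 101: φ(101) · 𝟙(707/101) = 100 · 1 = 100
  d = 707: φ(707) · 𝟙(707/707) = 600 · 1 = 600
Summing: (φ * 𝟙)(707) = 1 + 6 + 100 + 600 = 707.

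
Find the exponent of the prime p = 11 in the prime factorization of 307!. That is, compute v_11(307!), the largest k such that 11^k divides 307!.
v_11(307!) = 29

Legendre's formula: v_p(n!) = Σ_{k ≥ 1} ⌊n / p^k⌋. For p = 11, n = 307, the terms are:
  ⌊307/11^1⌋ = ⌊307/11⌋ = 27
  ⌊307/11^2⌋ = ⌊307/121⌋ = 2
(the next term ⌊307/11^3⌋ = 0, terminating the sum). Summing: v_11(307!) = 27 + 2 = 29.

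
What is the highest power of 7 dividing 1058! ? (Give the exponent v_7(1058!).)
v_7(1058!) = 175

Legendre's formula: v_p(n!) = Σ_{k ≥ 1} ⌊n / p^k⌋. For p = 7, n = 1058, the terms are:
  ⌊1058/7^1⌋ = ⌊1058/7⌋ = 151
  ⌊1058/7^2⌋ = ⌊1058/49⌋ = 21
  ⌊1058/7^3⌋ = ⌊1058/343⌋ = 3
(the next term ⌊1058/7^4⌋ = 0, terminating the sum). Summing: v_7(1058!) = 151 + 21 + 3 = 175.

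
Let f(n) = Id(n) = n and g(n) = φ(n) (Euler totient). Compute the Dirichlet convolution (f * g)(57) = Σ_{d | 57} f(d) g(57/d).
(Id * φ)(57) = 185

Divisors of 57: [1, 3, 19, 57]. For each d | 57:
  d = 1: Id(1) · φ(57/1) = 1 · 36 = 36
  d = 3: Id(3) · φ(57/3) = 3 · 18 = 54
  d = 19: Id(19) · φ(57/19) = 19 · 2 = 38
  d = 57: Id(57) · φ(57/57) = 57 · 1 = 57
Summing: (Id * φ)(57) = 36 + 54 + 38 + 57 = 185.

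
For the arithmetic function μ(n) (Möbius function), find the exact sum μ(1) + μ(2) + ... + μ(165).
Σ_{n ≤ 165} μ(n) = -1

Compute μ(n) for each 1 ≤ n ≤ 165: μ(1) = 1, μ(2) = -1, μ(3) = -1, μ(4) = 0, μ(5) = -1, μ(6) = 1, μ(7) = -1, μ(8) = 0, μ(9) = 0, μ(10) = 1, μ(11) = -1, μ(12) = 0, μ(13) = -1, μ(14) = 1, μ(15) = 1, μ(16) = 0, μ(17) = -1, μ(18) = 0, μ(19) = -1, μ(20) = 0, μ(21) = 1, μ(22) = 1, μ(23) = -1, μ(24) = 0, μ(25) = 0, μ(26) = 1, μ(27) = 0, μ(28) = 0, μ(29) = -1, μ(30) = -1, μ(31) = -1, μ(32) = 0, μ(33) = 1, μ(34) = 1, μ(35) = 1, μ(36) = 0, μ(37) = -1, μ(38) = 1, μ(39) = 1, μ(40) = 0, μ(41) = -1, μ(42) = -1, μ(43) = -1, μ(44) = 0, μ(45) = 0, μ(46) = 1, μ(47) = -1, μ(48) = 0, μ(49) = 0, μ(50) = 0, μ(51) = 1, μ(52) = 0, μ(53) = -1, μ(54) = 0, μ(55) = 1, μ(56) = 0, μ(57) = 1, μ(58) = 1, μ(59) = -1, μ(60) = 0, μ(61) = -1, μ(62) = 1, μ(63) = 0, μ(64) = 0, μ(65) = 1, μ(66) = -1, μ(67) = -1, μ(68) = 0, μ(69) = 1, μ(70) = -1, μ(71) = -1, μ(72) = 0, μ(73) = -1, μ(74) = 1, μ(75) = 0, μ(76) = 0, μ(77) = 1, μ(78) = -1, μ(79) = -1, μ(80) = 0, μ(81) = 0, μ(82) = 1, μ(83) = -1, μ(84) = 0, μ(85) = 1, μ(86) = 1, μ(87) = 1, μ(88) = 0, μ(89) = -1, μ(90) = 0, μ(91) = 1, μ(92) = 0, μ(93) = 1, μ(94) = 1, μ(95) = 1, μ(96) = 0, μ(97) = -1, μ(98) = 0, μ(99) = 0, μ(100) = 0, μ(101) = -1, μ(102) = -1, μ(103) = -1, μ(104) = 0, μ(105) = -1, μ(106) = 1, μ(107) = -1, μ(108) = 0, μ(109) = -1, μ(110) = -1, μ(111) = 1, μ(112) = 0, μ(113) = -1, μ(114) = -1, μ(115) = 1, μ(116) = 0, μ(117) = 0, μ(118) = 1, μ(119) = 1, μ(120) = 0, μ(121) = 0, μ(122) = 1, μ(123) = 1, μ(124) = 0, μ(125) = 0, μ(126) = 0, μ(127) = -1, μ(128) = 0, μ(129) = 1, μ(130) = -1, μ(131) = -1, μ(132) = 0, μ(133) = 1, μ(134) = 1, μ(135) = 0, μ(136) = 0, μ(137) = -1, μ(138) = -1, μ(139) = -1, μ(140) = 0, μ(141) = 1, μ(142) = 1, μ(143) = 1, μ(144) = 0, μ(145) = 1, μ(146) = 1, μ(147) = 0, μ(148) = 0, μ(149) = -1, μ(150) = 0, μ(151) = -1, μ(152) = 0, μ(153) = 0, μ(154) = -1, μ(155) = 1, μ(156) = 0, μ(157) = -1, μ(158) = 1, μ(159) = 1, μ(160) = 0, μ(161) = 1, μ(162) = 0, μ(163) = -1, μ(164) = 0, μ(165) = -1. Summing all 165 values: -1. (Mertens function M(x) = Σ_{n ≤ x} μ(n); on average M(x) should be small (PNT ⟺ M(x) = o(x)).)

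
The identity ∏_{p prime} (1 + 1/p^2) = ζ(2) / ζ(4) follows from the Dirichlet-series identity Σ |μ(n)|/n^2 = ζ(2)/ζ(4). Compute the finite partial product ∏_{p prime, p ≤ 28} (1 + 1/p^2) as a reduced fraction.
∏ = 3394003400000/2252055594789

The primes p ≤ 28 are [2, 3, 5, 7, 11, 13, 17, 19, 23]. For each, (1 + 1/p^2) = (p^2 + 1)/p^2. Multiplying these fractions over p ∈ [2, 3, 5, 7, 11, 13, 17, 19, 23] gives 3394003400000/2252055594789. (In the limit P → ∞ this tends to ζ(2)/ζ(4).)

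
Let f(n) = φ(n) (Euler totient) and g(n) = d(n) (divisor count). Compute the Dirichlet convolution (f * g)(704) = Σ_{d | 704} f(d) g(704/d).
(φ * d)(704) = 1524

Divisors of 704: [1, 2, 4, 8, 11, 16, 22, 32, 44, 64, 88, 176, 352, 704]. For each d | 704:
  d = 1: φ(1) · d(704/1) = 1 · 14 = 14
  d = 2: φ(2) · d(704/2) = 1 · 12 = 12
  d = 4: φ(4) · d(704/4) = 2 · 10 = 20
  d = 8: φ(8) · d(704/8) = 4 · 8 = 32
  d = 11: φ(11) · d(704/11) = 10 · 7 = 70
  d = 16: φ(16) · d(704/16) = 8 · 6 = 48
  d = 22: φ(22) · d(704/22) = 10 · 6 = 60
  d = 32: φ(32) · d(704/32) = 16 · 4 = 64
  d = 44: φ(44) · d(704/44) = 20 · 5 = 100
  d = 64: φ(64) · d(704/64) = 32 · 2 = 64
  d = 88: φ(88) · d(704/88) = 40 · 4 = 160
  d = 176: φ(176) · d(704/176) = 80 · 3 = 240
  d = 352: φ(352) · d(704/352) = 160 · 2 = 320
  d = 704: φ(704) · d(704/704) = 320 · 1 = 320
Summing: (φ * d)(704) = 14 + 12 + 20 + 32 + 70 + 48 + 60 + 64 + 100 + 64 + 160 + 240 + 320 + 320 = 1524.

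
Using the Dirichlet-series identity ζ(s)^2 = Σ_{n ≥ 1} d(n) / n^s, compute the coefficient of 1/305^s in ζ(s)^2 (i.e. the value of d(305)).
d(305) = 4

ζ(s)^2 = (Σ 1/m^s)(Σ 1/k^s). The coefficient of 1/n^s in the product is the number of ordered pairs (m, k) with mk = n, which equals d(n). For n = 305, divisors are [1, 5, 61, 305], so d(305) = 4.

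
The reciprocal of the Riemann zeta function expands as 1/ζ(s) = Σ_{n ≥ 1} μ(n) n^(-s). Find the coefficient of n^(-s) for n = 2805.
μ(2805) = 1

Factor n = 2805 = 3 · 5 · 11 · 17. μ(n) = 0 if any exponent ≥ 2 (not squarefree); otherwise μ(n) = (−1)^{ω(n)} where ω(n) is the number of distinct prime factors. Applying: μ(2805) = 1.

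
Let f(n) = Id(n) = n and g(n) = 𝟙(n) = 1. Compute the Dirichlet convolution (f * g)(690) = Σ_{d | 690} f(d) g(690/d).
(Id * 𝟙)(690) = 1728

Divisors of 690: [1, 2, 3, 5, 6, 10, 15, 23, 30, 46, 69, 115, 138, 230, 345, 690]. For each d | 690:
  d = 1: Id(1) · 𝟙(690/1) = 1 · 1 = 1
  d = 2: Id(2) · 𝟙(690/2) = 2 · 1 = 2
  d = 3: Id(3) · 𝟙(690/3) = 3 · 1 = 3
  d = 5: Id(5) · 𝟙(690/5) = 5 · 1 = 5
  d = 6: Id(6) · 𝟙(690/6) = 6 · 1 = 6
  d = 10: Id(10) · 𝟙(690/10) = 10 · 1 = 10
  d = 15: Id(15) · 𝟙(690/15) = 15 · 1 = 15
  d = 23: Id(23) · 𝟙(690/23) = 23 · 1 = 23
  d = 30: Id(30) · 𝟙(690/30) = 30 · 1 = 30
  d = 46: Id(46) · 𝟙(690/46) = 46 · 1 = 46
  d = 69: Id(69) · 𝟙(690/69) = 69 · 1 = 69
  d = 115: Id(115) · 𝟙(690/115) = 115 · 1 = 115
  d = 138: Id(138) · 𝟙(690/138) = 138 · 1 = 138
  d = 230: Id(230) · 𝟙(690/230) = 230 · 1 = 230
  d = 345: Id(345) · 𝟙(690/345) = 345 · 1 = 345
  d = 690: Id(690) · 𝟙(690/690) = 690 · 1 = 690
Summing: (Id * 𝟙)(690) = 1 + 2 + 3 + 5 + 6 + 10 + 15 + 23 + 30 + 46 + 69 + 115 + 138 + 230 + 345 + 690 = 1728.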